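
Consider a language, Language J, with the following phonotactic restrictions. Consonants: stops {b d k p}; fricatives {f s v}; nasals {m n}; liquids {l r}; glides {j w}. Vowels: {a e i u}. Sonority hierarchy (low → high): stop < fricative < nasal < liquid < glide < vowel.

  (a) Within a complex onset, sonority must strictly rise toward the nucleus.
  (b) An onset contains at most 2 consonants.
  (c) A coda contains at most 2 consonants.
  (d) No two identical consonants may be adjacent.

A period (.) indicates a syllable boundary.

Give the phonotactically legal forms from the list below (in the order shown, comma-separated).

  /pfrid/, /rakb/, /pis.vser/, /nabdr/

/rakb/

/pfrid/ — violates constraint (b): syllable 1 onset /pfr/ has 3 consonants (> 2) → phonotactically illegal
/rakb/ — σ1 onset /r/, coda /kb/ (2C) ok → phonotactically legal
/pis.vser/ — violates constraint (a): syllable 2 onset /vs/: /v/ (fricative, 2) → /s/ (fricative, 2) does not rise → phonotactically illegal
/nabdr/ — violates constraint (c): syllable 1 coda /bdr/ has 3 consonants (> 2) → phonotactically illegal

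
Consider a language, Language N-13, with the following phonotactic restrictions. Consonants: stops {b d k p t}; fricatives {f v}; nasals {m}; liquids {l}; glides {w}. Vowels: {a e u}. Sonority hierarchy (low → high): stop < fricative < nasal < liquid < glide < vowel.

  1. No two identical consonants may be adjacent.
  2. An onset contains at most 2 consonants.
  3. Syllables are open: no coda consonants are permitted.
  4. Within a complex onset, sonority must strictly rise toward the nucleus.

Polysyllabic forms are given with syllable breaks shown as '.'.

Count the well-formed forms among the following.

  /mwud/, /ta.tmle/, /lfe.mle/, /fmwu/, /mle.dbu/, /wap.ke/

0

/mwud/ — violates constraint 3: syllable 1 coda /d/ has 1 consonant (> 0) → ill-formed
/ta.tmle/ — violates constraint 2: syllable 2 onset /tml/ has 3 consonants (> 2) → ill-formed
/lfe.mle/ — violates constraint 4: syllable 1 onset /lf/: /l/ (liquid, 4) → /f/ (fricative, 2) does not rise → ill-formed
/fmwu/ — violates constraint 2: syllable 1 onset /fmw/ has 3 consonants (> 2) → ill-formed
/mle.dbu/ — violates constraint 4: syllable 2 onset /db/: /d/ (stop, 1) → /b/ (stop, 1) does not rise → ill-formed
/wap.ke/ — violates constraint 3: syllable 1 coda /p/ has 1 consonant (> 0) → ill-formed
No form is well-formed → 0.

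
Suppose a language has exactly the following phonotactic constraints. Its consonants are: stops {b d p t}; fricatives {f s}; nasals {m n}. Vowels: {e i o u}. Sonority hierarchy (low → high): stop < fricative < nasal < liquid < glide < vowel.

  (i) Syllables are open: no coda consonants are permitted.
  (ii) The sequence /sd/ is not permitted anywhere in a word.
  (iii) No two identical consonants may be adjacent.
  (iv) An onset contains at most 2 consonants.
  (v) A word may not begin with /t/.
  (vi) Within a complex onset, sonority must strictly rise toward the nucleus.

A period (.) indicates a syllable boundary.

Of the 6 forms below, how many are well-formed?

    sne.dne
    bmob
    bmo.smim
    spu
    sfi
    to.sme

1

sne.dne — σ1 onset /sn/ (2→3 rises), coda /∅/ ok; σ2 onset /dn/ (1→3 rises), coda /∅/ ok → well-formed
bmob — violates constraint (i): syllable 1 coda /b/ has 1 consonant (> 0) → ill-formed
bmo.smim — violates constraint (i): syllable 2 coda /m/ has 1 consonant (> 0) → ill-formed
spu — violates constraint (vi): syllable 1 onset /sp/: /s/ (fricative, 2) → /p/ (stop, 1) does not rise → ill-formed
sfi — violates constraint (vi): syllable 1 onset /sf/: /s/ (fricative, 2) → /f/ (fricative, 2) does not rise → ill-formed
to.sme — violates constraint (v): word begins with /t/ → ill-formed
Well-formed: sne.dne → 1.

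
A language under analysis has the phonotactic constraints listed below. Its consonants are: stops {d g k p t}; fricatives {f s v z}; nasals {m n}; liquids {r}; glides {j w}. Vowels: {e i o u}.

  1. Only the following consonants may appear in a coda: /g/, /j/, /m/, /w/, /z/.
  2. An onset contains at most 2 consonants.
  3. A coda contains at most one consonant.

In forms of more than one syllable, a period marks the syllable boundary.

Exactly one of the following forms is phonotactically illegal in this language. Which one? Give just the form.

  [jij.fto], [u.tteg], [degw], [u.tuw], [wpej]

[degw]

[jij.fto] — σ1 onset /j/, coda /j/ ok; σ2 onset /ft/ (2C), coda /∅/ ok → phonotactically legal
[u.tteg] — σ1 onset /∅/, coda /∅/ ok; σ2 onset /tt/ (2C), coda /g/ ok → phonotactically legal
[degw] — violates constraint 3: syllable 1 coda /gw/ has 2 consonants (> 1) → phonotactically illegal
[u.tuw] — σ1 onset /∅/, coda /∅/ ok; σ2 onset /t/, coda /w/ ok → phonotactically legal
[wpej] — σ1 onset /wp/ (2C), coda /j/ ok → phonotactically legal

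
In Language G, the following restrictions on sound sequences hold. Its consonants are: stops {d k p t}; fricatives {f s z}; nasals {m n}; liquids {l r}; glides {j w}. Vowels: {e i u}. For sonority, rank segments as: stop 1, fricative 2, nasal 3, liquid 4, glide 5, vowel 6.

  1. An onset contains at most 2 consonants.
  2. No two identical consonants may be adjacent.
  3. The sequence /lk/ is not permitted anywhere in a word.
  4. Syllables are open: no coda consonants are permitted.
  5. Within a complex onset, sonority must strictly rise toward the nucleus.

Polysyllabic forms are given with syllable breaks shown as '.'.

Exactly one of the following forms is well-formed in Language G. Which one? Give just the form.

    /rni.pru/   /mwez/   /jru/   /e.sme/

/rni.pru/ — violates constraint 5: syllable 1 onset /rn/: /r/ (liquid, 4) → /n/ (nasal, 3) does not rise → ill-formed
/mwez/ — violates constraint 4: syllable 1 coda /z/ has 1 consonant (> 0) → ill-formed
/jru/ — violates constraint 5: syllable 1 onset /jr/: /j/ (glide, 5) → /r/ (liquid, 4) does not rise → ill-formed
/e.sme/ — σ1 onset /∅/, coda /∅/ ok; σ2 onset /sm/ (2→3 rises), coda /∅/ ok → well-formed

/e.sme/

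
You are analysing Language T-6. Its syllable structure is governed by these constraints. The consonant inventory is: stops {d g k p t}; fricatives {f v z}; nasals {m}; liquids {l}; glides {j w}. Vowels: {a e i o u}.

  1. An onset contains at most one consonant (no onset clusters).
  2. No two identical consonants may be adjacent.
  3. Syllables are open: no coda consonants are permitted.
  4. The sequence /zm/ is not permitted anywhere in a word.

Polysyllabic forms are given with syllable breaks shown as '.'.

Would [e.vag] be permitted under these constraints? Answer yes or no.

[e.vag] — violates constraint 3: syllable 2 coda /g/ has 1 consonant (> 0) → not permitted

no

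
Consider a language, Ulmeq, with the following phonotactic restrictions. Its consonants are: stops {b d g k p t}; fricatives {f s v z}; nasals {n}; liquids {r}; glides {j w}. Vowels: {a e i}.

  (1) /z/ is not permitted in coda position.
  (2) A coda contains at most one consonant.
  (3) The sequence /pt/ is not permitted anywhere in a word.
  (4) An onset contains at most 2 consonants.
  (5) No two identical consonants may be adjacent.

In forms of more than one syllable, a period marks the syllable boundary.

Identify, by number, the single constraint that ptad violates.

ptad: contains banned sequence /pt/.
This is a violation of constraint 3: "The sequence /pt/ is not permitted anywhere in a word."
The remaining constraints (1, 2, 4, 5) are satisfied.

3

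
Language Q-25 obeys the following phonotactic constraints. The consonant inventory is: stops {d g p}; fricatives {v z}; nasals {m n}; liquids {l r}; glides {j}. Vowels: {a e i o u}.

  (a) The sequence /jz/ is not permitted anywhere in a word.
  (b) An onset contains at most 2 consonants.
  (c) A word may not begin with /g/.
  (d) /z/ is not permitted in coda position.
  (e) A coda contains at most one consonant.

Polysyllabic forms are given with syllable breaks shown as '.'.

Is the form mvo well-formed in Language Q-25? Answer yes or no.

yes

mvo — σ1 onset /mv/ (2C), coda /∅/ ok → well-formed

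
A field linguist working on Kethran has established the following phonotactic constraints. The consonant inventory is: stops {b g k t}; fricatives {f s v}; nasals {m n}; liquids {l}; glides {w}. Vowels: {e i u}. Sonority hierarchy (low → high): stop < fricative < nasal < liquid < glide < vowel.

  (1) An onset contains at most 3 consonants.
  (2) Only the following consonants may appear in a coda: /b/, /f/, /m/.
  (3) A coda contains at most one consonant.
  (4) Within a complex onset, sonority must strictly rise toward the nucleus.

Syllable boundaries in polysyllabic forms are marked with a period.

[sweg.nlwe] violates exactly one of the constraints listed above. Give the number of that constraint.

[sweg.nlwe]: syllable 1 coda contains /g/, which is not a licensed coda consonant.
This is a violation of constraint 2: "Only the following consonants may appear in a coda: /b/, /f/, /m/."
The remaining constraints (1, 3, 4) are satisfied.

2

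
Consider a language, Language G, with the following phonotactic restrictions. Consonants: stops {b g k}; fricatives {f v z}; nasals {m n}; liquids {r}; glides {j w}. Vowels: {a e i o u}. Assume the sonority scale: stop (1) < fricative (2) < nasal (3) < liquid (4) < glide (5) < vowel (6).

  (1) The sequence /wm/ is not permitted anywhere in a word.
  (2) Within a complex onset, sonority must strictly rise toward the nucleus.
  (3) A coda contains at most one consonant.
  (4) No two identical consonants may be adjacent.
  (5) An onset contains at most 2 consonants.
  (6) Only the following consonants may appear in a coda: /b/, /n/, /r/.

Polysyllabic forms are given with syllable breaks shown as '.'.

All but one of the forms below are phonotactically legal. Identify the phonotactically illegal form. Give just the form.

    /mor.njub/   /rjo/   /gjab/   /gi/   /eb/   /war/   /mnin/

/mor.njub/ — σ1 onset /m/, coda /r/ ok; σ2 onset /nj/ (3→5 rises), coda /b/ ok → phonotactically legal
/rjo/ — σ1 onset /rj/ (4→5 rises), coda /∅/ ok → phonotactically legal
/gjab/ — σ1 onset /gj/ (1→5 rises), coda /b/ ok → phonotactically legal
/gi/ — σ1 onset /g/, coda /∅/ ok → phonotactically legal
/eb/ — σ1 onset /∅/, coda /b/ ok → phonotactically legal
/war/ — σ1 onset /w/, coda /r/ ok → phonotactically legal
/mnin/ — violates constraint 2: syllable 1 onset /mn/: /m/ (nasal, 3) → /n/ (nasal, 3) does not rise → phonotactically illegal

/mnin/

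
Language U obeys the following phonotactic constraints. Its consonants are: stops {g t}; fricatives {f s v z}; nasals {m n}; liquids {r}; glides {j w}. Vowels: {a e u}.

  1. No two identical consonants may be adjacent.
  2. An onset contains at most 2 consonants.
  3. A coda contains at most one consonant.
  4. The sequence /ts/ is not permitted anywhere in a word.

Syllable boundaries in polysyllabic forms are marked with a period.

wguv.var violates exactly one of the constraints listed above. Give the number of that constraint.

1

wguv.var: adjacent identical consonants /vv/.
This is a violation of constraint 1: "No two identical consonants may be adjacent."
The remaining constraints (2, 3, 4) are satisfied.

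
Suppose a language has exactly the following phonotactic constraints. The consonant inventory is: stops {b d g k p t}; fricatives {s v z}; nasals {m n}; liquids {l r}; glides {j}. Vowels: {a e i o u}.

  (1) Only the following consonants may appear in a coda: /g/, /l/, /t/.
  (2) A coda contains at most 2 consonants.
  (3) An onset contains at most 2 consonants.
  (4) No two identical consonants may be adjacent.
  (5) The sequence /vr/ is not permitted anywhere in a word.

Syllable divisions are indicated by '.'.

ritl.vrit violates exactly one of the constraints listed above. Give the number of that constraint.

5

ritl.vrit: contains banned sequence /vr/.
This is a violation of constraint 5: "The sequence /vr/ is not permitted anywhere in a word."
The remaining constraints (1, 2, 3, 4) are satisfied.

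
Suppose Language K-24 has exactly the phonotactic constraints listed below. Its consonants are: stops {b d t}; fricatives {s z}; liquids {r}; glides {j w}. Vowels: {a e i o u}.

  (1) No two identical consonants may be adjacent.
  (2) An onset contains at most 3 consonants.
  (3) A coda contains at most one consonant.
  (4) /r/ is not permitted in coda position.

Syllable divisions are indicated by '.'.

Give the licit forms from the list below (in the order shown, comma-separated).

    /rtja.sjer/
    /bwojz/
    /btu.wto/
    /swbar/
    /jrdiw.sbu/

/rtja.sjer/ — violates constraint 4: syllable 2 coda contains /r/ → illicit
/bwojz/ — violates constraint 3: syllable 1 coda /jz/ has 2 consonants (> 1) → illicit
/btu.wto/ — σ1 onset /bt/ (2C), coda /∅/ ok; σ2 onset /wt/ (2C), coda /∅/ ok → licit
/swbar/ — violates constraint 4: syllable 1 coda contains /r/ → illicit
/jrdiw.sbu/ — σ1 onset /jrd/ (3C), coda /w/ ok; σ2 onset /sb/ (2C), coda /∅/ ok → licit

/btu.wto/, /jrdiw.sbu/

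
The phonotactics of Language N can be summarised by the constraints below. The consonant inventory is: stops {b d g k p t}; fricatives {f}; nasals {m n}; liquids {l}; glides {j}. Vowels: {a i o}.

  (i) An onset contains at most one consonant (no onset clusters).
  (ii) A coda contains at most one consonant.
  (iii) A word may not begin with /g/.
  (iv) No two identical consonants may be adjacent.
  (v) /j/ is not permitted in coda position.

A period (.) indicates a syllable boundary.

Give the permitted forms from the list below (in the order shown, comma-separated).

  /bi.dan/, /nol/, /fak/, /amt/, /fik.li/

/bi.dan/, /nol/, /fak/, /fik.li/

/bi.dan/ — σ1 onset /b/, coda /∅/ ok; σ2 onset /d/, coda /n/ ok → permitted
/nol/ — σ1 onset /n/, coda /l/ ok → permitted
/fak/ — σ1 onset /f/, coda /k/ ok → permitted
/amt/ — violates constraint (ii): syllable 1 coda /mt/ has 2 consonants (> 1) → not permitted
/fik.li/ — σ1 onset /f/, coda /k/ ok; σ2 onset /l/, coda /∅/ ok → permitted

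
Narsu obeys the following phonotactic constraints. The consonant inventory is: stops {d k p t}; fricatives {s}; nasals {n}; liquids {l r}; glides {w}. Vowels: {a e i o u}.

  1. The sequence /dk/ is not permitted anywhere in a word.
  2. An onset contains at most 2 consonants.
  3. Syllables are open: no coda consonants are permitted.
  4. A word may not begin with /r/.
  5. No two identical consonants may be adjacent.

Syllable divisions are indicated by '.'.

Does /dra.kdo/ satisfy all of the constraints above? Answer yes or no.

yes

/dra.kdo/ — σ1 onset /dr/ (2C), coda /∅/ ok; σ2 onset /kd/ (2C), coda /∅/ ok → phonotactically legal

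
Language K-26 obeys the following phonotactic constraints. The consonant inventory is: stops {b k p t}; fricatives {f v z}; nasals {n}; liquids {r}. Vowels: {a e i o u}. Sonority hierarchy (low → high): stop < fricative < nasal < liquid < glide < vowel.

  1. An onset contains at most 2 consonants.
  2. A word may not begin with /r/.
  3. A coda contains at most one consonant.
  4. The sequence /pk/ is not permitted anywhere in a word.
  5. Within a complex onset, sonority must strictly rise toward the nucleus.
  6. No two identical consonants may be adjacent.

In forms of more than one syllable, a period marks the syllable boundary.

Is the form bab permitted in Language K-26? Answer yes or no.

bab — σ1 onset /b/, coda /b/ ok → permitted

yes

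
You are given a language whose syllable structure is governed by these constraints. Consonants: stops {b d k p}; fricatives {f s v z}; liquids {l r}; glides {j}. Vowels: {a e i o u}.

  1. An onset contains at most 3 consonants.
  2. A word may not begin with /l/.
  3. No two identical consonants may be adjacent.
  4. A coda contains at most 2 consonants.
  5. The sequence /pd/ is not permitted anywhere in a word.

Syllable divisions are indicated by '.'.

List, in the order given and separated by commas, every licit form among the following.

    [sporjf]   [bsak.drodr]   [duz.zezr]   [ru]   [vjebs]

[sporjf] — violates constraint 4: syllable 1 coda /rjf/ has 3 consonants (> 2) → illicit
[bsak.drodr] — σ1 onset /bs/ (2C), coda /k/ ok; σ2 onset /dr/ (2C), coda /dr/ (2C) ok → licit
[duz.zezr] — violates constraint 3: adjacent identical consonants /zz/ → illicit
[ru] — σ1 onset /r/, coda /∅/ ok → licit
[vjebs] — σ1 onset /vj/ (2C), coda /bs/ (2C) ok → licit

[bsak.drodr], [ru], [vjebs]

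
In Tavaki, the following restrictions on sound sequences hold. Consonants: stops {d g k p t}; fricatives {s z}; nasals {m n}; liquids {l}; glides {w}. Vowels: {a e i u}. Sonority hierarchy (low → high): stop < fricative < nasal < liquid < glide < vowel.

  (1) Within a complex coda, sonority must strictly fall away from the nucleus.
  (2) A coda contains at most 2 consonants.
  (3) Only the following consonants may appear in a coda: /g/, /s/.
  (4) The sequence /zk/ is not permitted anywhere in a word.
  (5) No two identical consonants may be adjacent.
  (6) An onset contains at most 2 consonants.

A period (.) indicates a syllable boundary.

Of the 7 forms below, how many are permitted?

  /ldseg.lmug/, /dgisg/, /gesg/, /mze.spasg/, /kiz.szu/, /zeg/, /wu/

5

/ldseg.lmug/ — violates constraint 6: syllable 1 onset /lds/ has 3 consonants (> 2) → not permitted
/dgisg/ — σ1 onset /dg/ (2C), coda /sg/ (2→1 falls) ok → permitted
/gesg/ — σ1 onset /g/, coda /sg/ (2→1 falls) ok → permitted
/mze.spasg/ — σ1 onset /mz/ (2C), coda /∅/ ok; σ2 onset /sp/ (2C), coda /sg/ (2→1 falls) ok → permitted
/kiz.szu/ — violates constraint 3: syllable 1 coda contains /z/, which is not a licensed coda consonant → not permitted
/zeg/ — σ1 onset /z/, coda /g/ ok → permitted
/wu/ — σ1 onset /w/, coda /∅/ ok → permitted
Permitted: /dgisg/, /gesg/, /mze.spasg/, /zeg/, /wu/ → 5.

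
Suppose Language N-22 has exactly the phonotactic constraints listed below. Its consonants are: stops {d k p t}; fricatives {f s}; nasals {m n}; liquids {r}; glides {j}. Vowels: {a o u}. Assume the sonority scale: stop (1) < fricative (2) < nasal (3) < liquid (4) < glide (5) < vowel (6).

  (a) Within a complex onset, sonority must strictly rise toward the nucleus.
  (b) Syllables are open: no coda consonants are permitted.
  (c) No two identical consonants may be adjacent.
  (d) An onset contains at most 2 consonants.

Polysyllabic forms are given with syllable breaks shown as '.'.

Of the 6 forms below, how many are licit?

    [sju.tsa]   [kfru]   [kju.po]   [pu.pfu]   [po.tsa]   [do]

5

[sju.tsa] — σ1 onset /sj/ (2→5 rises), coda /∅/ ok; σ2 onset /ts/ (1→2 rises), coda /∅/ ok → licit
[kfru] — violates constraint (d): syllable 1 onset /kfr/ has 3 consonants (> 2) → illicit
[kju.po] — σ1 onset /kj/ (1→5 rises), coda /∅/ ok; σ2 onset /p/, coda /∅/ ok → licit
[pu.pfu] — σ1 onset /p/, coda /∅/ ok; σ2 onset /pf/ (1→2 rises), coda /∅/ ok → licit
[po.tsa] — σ1 onset /p/, coda /∅/ ok; σ2 onset /ts/ (1→2 rises), coda /∅/ ok → licit
[do] — σ1 onset /d/, coda /∅/ ok → licit
Licit: [sju.tsa], [kju.po], [pu.pfu], [po.tsa], [do] → 5.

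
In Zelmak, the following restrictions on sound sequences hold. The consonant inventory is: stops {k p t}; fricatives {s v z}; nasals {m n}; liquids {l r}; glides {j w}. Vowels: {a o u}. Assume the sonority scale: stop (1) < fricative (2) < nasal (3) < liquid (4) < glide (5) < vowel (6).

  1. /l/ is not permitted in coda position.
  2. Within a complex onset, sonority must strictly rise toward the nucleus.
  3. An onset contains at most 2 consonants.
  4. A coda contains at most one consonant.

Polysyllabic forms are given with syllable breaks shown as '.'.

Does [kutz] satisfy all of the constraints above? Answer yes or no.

no

[kutz] — violates constraint 4: syllable 1 coda /tz/ has 2 consonants (> 1) → phonotactically illegal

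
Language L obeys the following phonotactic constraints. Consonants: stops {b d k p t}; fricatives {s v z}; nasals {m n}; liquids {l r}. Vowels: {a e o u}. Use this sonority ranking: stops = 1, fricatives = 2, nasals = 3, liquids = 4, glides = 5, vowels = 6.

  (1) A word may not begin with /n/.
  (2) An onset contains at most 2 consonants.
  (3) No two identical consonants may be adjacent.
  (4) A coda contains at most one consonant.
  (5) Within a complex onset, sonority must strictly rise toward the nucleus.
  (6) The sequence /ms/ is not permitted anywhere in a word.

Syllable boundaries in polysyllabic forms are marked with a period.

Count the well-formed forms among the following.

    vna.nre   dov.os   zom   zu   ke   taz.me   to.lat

vna.nre — σ1 onset /vn/ (2→3 rises), coda /∅/ ok; σ2 onset /nr/ (3→4 rises), coda /∅/ ok → well-formed
dov.os — σ1 onset /d/, coda /v/ ok; σ2 onset /∅/, coda /s/ ok → well-formed
zom — σ1 onset /z/, coda /m/ ok → well-formed
zu — σ1 onset /z/, coda /∅/ ok → well-formed
ke — σ1 onset /k/, coda /∅/ ok → well-formed
taz.me — σ1 onset /t/, coda /z/ ok; σ2 onset /m/, coda /∅/ ok → well-formed
to.lat — σ1 onset /t/, coda /∅/ ok; σ2 onset /l/, coda /t/ ok → well-formed
Well-formed: vna.nre, dov.os, zom, zu, ke, taz.me, to.lat → 7.

7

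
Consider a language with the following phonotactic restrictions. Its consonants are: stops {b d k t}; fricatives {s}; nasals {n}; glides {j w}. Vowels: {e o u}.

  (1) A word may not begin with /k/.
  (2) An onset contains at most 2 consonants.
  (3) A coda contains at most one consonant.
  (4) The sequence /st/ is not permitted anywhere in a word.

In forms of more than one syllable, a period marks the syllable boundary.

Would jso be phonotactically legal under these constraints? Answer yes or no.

jso — σ1 onset /js/ (2C), coda /∅/ ok → phonotactically legal

yes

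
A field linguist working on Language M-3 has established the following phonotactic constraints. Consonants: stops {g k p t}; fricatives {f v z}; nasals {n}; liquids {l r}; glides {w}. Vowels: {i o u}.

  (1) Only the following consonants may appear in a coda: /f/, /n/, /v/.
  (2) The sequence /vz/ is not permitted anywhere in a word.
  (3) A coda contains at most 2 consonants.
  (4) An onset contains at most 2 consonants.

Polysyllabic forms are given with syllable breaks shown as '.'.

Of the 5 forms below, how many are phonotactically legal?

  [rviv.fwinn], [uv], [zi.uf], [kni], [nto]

5

[rviv.fwinn] — σ1 onset /rv/ (2C), coda /v/ ok; σ2 onset /fw/ (2C), coda /nn/ (2C) ok → phonotactically legal
[uv] — σ1 onset /∅/, coda /v/ ok → phonotactically legal
[zi.uf] — σ1 onset /z/, coda /∅/ ok; σ2 onset /∅/, coda /f/ ok → phonotactically legal
[kni] — σ1 onset /kn/ (2C), coda /∅/ ok → phonotactically legal
[nto] — σ1 onset /nt/ (2C), coda /∅/ ok → phonotactically legal
Phonotactically legal: [rviv.fwinn], [uv], [zi.uf], [kni], [nto] → 5.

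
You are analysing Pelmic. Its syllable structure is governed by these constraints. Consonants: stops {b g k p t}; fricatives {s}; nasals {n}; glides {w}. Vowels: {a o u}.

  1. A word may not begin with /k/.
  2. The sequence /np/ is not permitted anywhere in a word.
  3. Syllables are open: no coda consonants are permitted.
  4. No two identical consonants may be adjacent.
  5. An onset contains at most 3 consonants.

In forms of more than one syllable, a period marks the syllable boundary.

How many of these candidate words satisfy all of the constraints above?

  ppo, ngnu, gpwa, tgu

ppo — violates constraint 4: adjacent identical consonants /pp/ → ill-formed
ngnu — σ1 onset /ngn/ (3C), coda /∅/ ok → well-formed
gpwa — σ1 onset /gpw/ (3C), coda /∅/ ok → well-formed
tgu — σ1 onset /tg/ (2C), coda /∅/ ok → well-formed
Well-formed: ngnu, gpwa, tgu → 3.

3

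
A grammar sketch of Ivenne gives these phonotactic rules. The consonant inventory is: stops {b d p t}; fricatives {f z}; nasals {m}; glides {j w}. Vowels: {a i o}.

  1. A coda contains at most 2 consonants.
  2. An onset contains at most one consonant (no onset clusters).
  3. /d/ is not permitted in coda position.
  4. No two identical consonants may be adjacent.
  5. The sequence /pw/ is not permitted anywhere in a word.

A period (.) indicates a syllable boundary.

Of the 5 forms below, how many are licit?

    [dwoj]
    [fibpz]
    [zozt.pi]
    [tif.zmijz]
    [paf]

2

[dwoj] — violates constraint 2: syllable 1 onset /dw/ has 2 consonants (> 1) → illicit
[fibpz] — violates constraint 1: syllable 1 coda /bpz/ has 3 consonants (> 2) → illicit
[zozt.pi] — σ1 onset /z/, coda /zt/ (2C) ok; σ2 onset /p/, coda /∅/ ok → licit
[tif.zmijz] — violates constraint 2: syllable 2 onset /zm/ has 2 consonants (> 1) → illicit
[paf] — σ1 onset /p/, coda /f/ ok → licit
Licit: [zozt.pi], [paf] → 2.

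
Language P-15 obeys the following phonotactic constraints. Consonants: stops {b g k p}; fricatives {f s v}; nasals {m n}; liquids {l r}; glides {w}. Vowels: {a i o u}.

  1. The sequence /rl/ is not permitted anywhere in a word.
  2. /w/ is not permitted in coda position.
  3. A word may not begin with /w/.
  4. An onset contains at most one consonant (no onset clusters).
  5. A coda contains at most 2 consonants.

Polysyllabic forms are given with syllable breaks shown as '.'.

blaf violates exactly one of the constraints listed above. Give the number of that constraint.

4

blaf: syllable 1 onset /bl/ has 2 consonants (> 1).
This is a violation of constraint 4: "An onset contains at most one consonant (no onset clusters)."
The remaining constraints (1, 2, 3, 5) are satisfied.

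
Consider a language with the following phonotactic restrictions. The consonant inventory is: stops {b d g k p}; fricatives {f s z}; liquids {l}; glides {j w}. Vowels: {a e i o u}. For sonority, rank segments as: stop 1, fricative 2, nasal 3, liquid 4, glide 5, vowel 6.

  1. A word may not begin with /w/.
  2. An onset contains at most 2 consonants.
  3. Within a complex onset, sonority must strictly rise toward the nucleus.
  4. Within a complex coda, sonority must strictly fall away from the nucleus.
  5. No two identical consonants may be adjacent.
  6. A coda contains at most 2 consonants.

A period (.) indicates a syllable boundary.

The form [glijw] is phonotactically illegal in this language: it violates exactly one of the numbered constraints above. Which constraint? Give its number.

4

[glijw]: syllable 1 coda /jw/: /j/ (glide, 5) → /w/ (glide, 5) does not fall.
This is a violation of constraint 4: "Within a complex coda, sonority must strictly fall away from the nucleus."
The remaining constraints (1, 2, 3, 5, 6) are satisfied.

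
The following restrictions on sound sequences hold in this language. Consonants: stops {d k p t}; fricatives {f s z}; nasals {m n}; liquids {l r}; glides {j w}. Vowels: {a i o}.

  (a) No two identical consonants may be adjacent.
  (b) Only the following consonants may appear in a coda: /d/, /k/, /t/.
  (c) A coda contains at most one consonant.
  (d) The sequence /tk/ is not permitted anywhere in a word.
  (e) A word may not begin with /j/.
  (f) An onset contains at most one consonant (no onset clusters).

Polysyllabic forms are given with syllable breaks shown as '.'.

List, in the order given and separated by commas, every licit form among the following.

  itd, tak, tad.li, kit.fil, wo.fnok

itd — violates constraint (c): syllable 1 coda /td/ has 2 consonants (> 1) → illicit
tak — σ1 onset /t/, coda /k/ ok → licit
tad.li — σ1 onset /t/, coda /d/ ok; σ2 onset /l/, coda /∅/ ok → licit
kit.fil — violates constraint (b): syllable 2 coda contains /l/, which is not a licensed coda consonant → illicit
wo.fnok — violates constraint (f): syllable 2 onset /fn/ has 2 consonants (> 1) → illicit

tak, tad.li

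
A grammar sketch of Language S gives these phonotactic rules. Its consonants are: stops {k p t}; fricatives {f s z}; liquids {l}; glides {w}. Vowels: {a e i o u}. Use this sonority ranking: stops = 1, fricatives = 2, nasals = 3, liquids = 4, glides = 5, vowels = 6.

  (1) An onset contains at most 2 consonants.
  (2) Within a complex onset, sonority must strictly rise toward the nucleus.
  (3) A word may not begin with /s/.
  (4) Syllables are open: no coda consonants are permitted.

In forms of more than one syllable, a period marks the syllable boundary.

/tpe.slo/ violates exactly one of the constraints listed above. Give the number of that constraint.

/tpe.slo/: syllable 1 onset /tp/: /t/ (stop, 1) → /p/ (stop, 1) does not rise.
This is a violation of constraint 2: "Within a complex onset, sonority must strictly rise toward the nucleus."
The remaining constraints (1, 3, 4) are satisfied.

2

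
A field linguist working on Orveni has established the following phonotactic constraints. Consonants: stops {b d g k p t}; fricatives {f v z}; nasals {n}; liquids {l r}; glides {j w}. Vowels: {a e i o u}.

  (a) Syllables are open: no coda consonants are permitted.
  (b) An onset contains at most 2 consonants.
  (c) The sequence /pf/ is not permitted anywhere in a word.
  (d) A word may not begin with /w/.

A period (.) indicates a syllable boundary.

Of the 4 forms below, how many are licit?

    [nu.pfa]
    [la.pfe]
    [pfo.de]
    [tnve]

[nu.pfa] — violates constraint (c): contains banned sequence /pf/ → illicit
[la.pfe] — violates constraint (c): contains banned sequence /pf/ → illicit
[pfo.de] — violates constraint (c): contains banned sequence /pf/ → illicit
[tnve] — violates constraint (b): syllable 1 onset /tnv/ has 3 consonants (> 2) → illicit
No form is licit → 0.

0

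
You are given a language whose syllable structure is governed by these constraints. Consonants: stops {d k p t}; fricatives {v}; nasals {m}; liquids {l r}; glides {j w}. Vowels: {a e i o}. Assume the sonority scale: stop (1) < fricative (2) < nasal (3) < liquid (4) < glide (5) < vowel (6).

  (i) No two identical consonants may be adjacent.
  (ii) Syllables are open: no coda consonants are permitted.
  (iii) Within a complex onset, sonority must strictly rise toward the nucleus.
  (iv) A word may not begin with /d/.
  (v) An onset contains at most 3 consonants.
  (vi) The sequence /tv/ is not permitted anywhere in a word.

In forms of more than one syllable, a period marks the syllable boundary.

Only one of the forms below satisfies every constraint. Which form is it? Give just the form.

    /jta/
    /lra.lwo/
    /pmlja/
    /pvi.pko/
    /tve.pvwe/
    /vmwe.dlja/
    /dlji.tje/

/jta/ — violates constraint (iii): syllable 1 onset /jt/: /j/ (glide, 5) → /t/ (stop, 1) does not rise → not permitted
/lra.lwo/ — violates constraint (iii): syllable 1 onset /lr/: /l/ (liquid, 4) → /r/ (liquid, 4) does not rise → not permitted
/pmlja/ — violates constraint (v): syllable 1 onset /pmlj/ has 4 consonants (> 3) → not permitted
/pvi.pko/ — violates constraint (iii): syllable 2 onset /pk/: /p/ (stop, 1) → /k/ (stop, 1) does not rise → not permitted
/tve.pvwe/ — violates constraint (vi): contains banned sequence /tv/ → not permitted
/vmwe.dlja/ — σ1 onset /vmw/ (2→3→5 rises), coda /∅/ ok; σ2 onset /dlj/ (1→4→5 rises), coda /∅/ ok → permitted
/dlji.tje/ — violates constraint (iv): word begins with /d/ → not permitted

/vmwe.dlja/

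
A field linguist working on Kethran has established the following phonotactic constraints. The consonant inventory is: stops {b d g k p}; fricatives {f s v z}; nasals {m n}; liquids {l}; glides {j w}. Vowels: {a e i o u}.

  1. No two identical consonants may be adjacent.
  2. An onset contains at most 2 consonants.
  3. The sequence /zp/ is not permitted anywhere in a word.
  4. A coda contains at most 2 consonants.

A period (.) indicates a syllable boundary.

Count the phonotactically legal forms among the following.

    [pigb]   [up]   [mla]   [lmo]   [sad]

[pigb] — σ1 onset /p/, coda /gb/ (2C) ok → phonotactically legal
[up] — σ1 onset /∅/, coda /p/ ok → phonotactically legal
[mla] — σ1 onset /ml/ (2C), coda /∅/ ok → phonotactically legal
[lmo] — σ1 onset /lm/ (2C), coda /∅/ ok → phonotactically legal
[sad] — σ1 onset /s/, coda /d/ ok → phonotactically legal
Phonotactically legal: [pigb], [up], [mla], [lmo], [sad] → 5.

5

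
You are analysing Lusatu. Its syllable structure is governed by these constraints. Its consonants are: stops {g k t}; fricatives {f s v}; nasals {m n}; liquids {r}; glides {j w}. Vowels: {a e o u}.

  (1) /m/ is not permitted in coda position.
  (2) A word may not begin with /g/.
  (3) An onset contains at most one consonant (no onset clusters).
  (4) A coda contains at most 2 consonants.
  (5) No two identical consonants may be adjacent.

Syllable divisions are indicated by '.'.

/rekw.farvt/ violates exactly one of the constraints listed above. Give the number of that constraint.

/rekw.farvt/: syllable 2 coda /rvt/ has 3 consonants (> 2).
This is a violation of constraint 4: "A coda contains at most 2 consonants."
The remaining constraints (1, 2, 3, 5) are satisfied.

4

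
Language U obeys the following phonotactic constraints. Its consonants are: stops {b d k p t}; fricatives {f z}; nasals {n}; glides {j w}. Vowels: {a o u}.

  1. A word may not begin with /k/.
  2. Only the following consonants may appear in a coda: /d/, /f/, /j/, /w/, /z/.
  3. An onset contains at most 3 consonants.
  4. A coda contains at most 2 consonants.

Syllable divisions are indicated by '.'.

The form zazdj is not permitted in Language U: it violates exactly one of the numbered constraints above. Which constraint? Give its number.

4

zazdj: syllable 1 coda /zdj/ has 3 consonants (> 2).
This is a violation of constraint 4: "A coda contains at most 2 consonants."
The remaining constraints (1, 2, 3) are satisfied.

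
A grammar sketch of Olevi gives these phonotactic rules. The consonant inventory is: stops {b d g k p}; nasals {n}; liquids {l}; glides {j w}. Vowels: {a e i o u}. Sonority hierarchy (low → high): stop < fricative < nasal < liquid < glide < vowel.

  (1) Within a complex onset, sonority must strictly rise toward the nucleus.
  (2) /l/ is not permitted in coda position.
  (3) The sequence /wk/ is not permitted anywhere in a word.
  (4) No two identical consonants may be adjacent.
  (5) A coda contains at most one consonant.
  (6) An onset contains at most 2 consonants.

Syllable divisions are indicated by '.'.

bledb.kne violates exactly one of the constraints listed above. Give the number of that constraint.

5

bledb.kne: syllable 1 coda /db/ has 2 consonants (> 1).
This is a violation of constraint 5: "A coda contains at most one consonant."
The remaining constraints (1, 2, 3, 4, 6) are satisfied.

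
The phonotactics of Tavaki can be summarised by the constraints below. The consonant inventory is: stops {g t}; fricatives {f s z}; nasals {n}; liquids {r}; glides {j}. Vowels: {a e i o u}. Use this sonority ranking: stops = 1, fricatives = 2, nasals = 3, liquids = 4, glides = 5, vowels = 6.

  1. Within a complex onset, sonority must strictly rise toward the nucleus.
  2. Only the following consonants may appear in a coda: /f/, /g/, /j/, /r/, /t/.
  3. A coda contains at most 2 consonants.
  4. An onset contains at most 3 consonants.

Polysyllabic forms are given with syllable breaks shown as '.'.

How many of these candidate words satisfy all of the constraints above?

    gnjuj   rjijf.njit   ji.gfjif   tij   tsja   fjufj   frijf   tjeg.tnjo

8

gnjuj — σ1 onset /gnj/ (1→3→5 rises), coda /j/ ok → permitted
rjijf.njit — σ1 onset /rj/ (4→5 rises), coda /jf/ (2C) ok; σ2 onset /nj/ (3→5 rises), coda /t/ ok → permitted
ji.gfjif — σ1 onset /j/, coda /∅/ ok; σ2 onset /gfj/ (1→2→5 rises), coda /f/ ok → permitted
tij — σ1 onset /t/, coda /j/ ok → permitted
tsja — σ1 onset /tsj/ (1→2→5 rises), coda /∅/ ok → permitted
fjufj — σ1 onset /fj/ (2→5 rises), coda /fj/ (2C) ok → permitted
frijf — σ1 onset /fr/ (2→4 rises), coda /jf/ (2C) ok → permitted
tjeg.tnjo — σ1 onset /tj/ (1→5 rises), coda /g/ ok; σ2 onset /tnj/ (1→3→5 rises), coda /∅/ ok → permitted
Permitted: gnjuj, rjijf.njit, ji.gfjif, tij, tsja, fjufj, frijf, tjeg.tnjo → 8.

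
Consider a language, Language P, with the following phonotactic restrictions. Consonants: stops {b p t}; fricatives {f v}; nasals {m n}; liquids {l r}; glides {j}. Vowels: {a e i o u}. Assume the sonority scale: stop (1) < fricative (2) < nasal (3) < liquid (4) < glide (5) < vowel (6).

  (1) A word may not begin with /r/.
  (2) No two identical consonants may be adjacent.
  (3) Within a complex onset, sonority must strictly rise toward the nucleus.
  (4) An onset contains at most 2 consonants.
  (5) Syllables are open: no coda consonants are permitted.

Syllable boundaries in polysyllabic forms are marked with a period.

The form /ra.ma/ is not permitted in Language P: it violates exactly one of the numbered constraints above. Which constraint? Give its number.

/ra.ma/: word begins with /r/.
This is a violation of constraint 1: "A word may not begin with /r/."
The remaining constraints (2, 3, 4, 5) are satisfied.

1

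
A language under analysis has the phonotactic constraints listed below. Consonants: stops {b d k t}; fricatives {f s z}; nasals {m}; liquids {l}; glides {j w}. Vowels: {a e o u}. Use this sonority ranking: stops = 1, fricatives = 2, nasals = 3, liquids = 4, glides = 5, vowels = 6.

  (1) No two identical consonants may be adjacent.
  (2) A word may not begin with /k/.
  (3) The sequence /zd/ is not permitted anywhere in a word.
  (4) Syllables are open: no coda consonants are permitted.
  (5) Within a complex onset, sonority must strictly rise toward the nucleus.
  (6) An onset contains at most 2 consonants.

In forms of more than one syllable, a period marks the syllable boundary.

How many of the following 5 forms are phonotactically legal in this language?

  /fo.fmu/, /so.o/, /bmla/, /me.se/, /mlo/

4

/fo.fmu/ — σ1 onset /f/, coda /∅/ ok; σ2 onset /fm/ (2→3 rises), coda /∅/ ok → phonotactically legal
/so.o/ — σ1 onset /s/, coda /∅/ ok; σ2 onset /∅/, coda /∅/ ok → phonotactically legal
/bmla/ — violates constraint 6: syllable 1 onset /bml/ has 3 consonants (> 2) → phonotactically illegal
/me.se/ — σ1 onset /m/, coda /∅/ ok; σ2 onset /s/, coda /∅/ ok → phonotactically legal
/mlo/ — σ1 onset /ml/ (3→4 rises), coda /∅/ ok → phonotactically legal
Phonotactically legal: /fo.fmu/, /so.o/, /me.se/, /mlo/ → 4.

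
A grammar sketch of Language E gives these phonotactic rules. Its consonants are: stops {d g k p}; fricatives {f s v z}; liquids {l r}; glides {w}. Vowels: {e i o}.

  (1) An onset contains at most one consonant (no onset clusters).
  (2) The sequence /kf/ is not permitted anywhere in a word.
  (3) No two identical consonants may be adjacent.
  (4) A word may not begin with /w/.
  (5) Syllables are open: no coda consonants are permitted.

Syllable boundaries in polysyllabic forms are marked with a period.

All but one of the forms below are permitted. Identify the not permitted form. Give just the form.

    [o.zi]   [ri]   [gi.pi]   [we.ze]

[we.ze]

[o.zi] — σ1 onset /∅/, coda /∅/ ok; σ2 onset /z/, coda /∅/ ok → permitted
[ri] — σ1 onset /r/, coda /∅/ ok → permitted
[gi.pi] — σ1 onset /g/, coda /∅/ ok; σ2 onset /p/, coda /∅/ ok → permitted
[we.ze] — violates constraint 4: word begins with /w/ → not permitted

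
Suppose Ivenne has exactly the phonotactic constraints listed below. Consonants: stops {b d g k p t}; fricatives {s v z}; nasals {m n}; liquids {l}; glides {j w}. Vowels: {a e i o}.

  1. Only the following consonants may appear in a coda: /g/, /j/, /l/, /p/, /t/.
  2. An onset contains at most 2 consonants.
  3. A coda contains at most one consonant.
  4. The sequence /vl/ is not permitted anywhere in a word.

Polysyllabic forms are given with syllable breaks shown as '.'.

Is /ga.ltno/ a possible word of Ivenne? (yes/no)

/ga.ltno/ — violates constraint 2: syllable 2 onset /ltn/ has 3 consonants (> 2) → illicit

no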